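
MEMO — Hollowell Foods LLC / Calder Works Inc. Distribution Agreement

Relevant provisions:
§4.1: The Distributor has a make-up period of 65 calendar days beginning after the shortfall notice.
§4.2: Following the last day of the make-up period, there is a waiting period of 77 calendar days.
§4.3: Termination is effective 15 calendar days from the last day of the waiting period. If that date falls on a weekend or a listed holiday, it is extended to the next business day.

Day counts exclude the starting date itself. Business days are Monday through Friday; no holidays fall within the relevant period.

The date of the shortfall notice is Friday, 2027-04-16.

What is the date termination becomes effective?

2027-09-20

The last day of the make-up period: 2027-04-16 + 65 days = 2027-06-20.
The last day of the waiting period: 2027-06-20 + 77 days = 2027-09-05.
The date termination becomes effective: 15 calendar days after 2027-09-05 is 2027-09-20. 2027-09-20 is a Monday, so no roll-forward applies.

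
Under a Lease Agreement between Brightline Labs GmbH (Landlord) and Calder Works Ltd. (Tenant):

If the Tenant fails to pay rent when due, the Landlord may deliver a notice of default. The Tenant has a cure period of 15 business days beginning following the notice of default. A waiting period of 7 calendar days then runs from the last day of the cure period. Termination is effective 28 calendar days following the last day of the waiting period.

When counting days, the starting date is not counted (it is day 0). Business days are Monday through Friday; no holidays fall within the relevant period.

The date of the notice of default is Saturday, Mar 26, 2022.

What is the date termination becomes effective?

The last day of the cure period: 15 business days after Saturday, Mar 26, 2022, skipping weekends — Mar 28, Mar 29, Mar 30, Mar 31, …, Apr 13, Apr 14, Apr 15 — lands on Friday, Apr 15, 2022.
The last day of the waiting period: 7 calendar days after Apr 15, 2022 is Apr 22, 2022.
The date termination becomes effective: 28 calendar days after Apr 22, 2022 is May 20, 2022.

May 20, 2022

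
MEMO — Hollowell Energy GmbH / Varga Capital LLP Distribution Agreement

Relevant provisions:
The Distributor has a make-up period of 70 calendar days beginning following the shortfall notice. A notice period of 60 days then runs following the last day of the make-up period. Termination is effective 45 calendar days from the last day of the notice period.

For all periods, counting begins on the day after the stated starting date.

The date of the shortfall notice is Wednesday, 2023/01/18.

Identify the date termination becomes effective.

The last day of the make-up period: 70 calendar days after 2023/01/18 is 2023/03/29.
The last day of the notice period: 60 calendar days after 2023/03/29 is 2023/05/28.
Adding 45 calendar days to 2023/05/28 gives 2023/07/12, which is the date termination becomes effective.

2023/07/12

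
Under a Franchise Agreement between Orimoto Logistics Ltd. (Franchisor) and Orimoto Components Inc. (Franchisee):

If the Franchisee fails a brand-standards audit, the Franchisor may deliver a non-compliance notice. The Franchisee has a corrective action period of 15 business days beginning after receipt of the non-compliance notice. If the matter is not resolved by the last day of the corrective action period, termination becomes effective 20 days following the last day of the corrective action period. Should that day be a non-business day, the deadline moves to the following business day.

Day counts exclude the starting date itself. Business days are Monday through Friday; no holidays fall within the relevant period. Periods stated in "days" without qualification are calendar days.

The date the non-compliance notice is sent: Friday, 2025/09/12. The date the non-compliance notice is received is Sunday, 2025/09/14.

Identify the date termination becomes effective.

2025/10/23

From Sunday, 2025/09/14, 15 business days (Sep 15, Sep 16, Sep 17, Sep 18, …, Oct 1, Oct 2, Oct 3, skipping weekends) brings us to Friday, 2025/10/03, which is the last day of the corrective action period.
The date termination becomes effective: 2025/10/03 + 20 days = 2025/10/23. 2025/10/23 is a Thursday, so no roll-forward applies.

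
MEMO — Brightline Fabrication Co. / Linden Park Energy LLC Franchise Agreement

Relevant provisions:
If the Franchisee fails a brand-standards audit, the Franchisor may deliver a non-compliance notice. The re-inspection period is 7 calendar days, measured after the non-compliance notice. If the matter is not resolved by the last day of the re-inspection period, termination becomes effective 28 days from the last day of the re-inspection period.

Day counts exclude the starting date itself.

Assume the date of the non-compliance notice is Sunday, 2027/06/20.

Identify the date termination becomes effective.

The last day of the re-inspection period: 7 calendar days after 2027/06/20 is 2027/06/27.
The date termination becomes effective: 2027/06/27 + 28 days = 2027/07/25.

2027/07/25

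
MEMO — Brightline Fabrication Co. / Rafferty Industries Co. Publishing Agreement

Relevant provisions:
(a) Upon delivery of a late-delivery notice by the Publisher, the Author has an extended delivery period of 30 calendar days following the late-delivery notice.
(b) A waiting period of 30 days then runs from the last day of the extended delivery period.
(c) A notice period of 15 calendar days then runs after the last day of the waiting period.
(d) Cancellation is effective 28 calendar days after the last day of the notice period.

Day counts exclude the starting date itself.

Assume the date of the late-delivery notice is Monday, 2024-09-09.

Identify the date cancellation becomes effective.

Adding 30 calendar days to 2024-09-09 gives 2024-10-09, which is the last day of the extended delivery period.
The last day of the waiting period: 30 calendar days after 2024-10-09 is 2024-11-08.
The last day of the notice period: 15 calendar days after 2024-11-08 is 2024-11-23.
The date cancellation becomes effective: 2024-11-23 + 28 days = 2024-12-21.

2024-12-21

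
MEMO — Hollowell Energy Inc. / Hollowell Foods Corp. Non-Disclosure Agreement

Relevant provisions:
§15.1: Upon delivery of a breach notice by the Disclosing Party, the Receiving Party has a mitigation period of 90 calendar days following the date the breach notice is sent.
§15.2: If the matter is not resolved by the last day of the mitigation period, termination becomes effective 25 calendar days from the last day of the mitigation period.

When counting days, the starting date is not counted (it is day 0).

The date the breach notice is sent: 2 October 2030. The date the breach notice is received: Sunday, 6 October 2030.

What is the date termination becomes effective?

Adding 90 calendar days to 2 October 2030 gives 31 December 2030, which is the last day of the mitigation period.
The date termination becomes effective: 25 calendar days after 31 December 2030 is 25 January 2031.

25 January 2031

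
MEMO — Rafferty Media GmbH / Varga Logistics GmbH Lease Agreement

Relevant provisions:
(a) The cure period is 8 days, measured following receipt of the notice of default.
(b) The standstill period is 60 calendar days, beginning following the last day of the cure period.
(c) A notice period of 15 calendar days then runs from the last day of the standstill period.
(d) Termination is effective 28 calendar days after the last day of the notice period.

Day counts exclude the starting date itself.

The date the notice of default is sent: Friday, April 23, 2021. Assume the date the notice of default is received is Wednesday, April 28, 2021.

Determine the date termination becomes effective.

August 17, 2021

The last day of the cure period: 8 calendar days after April 28, 2021 is May 6, 2021.
The last day of the standstill period: May 6, 2021 + 60 days = July 5, 2021.
The last day of the notice period: 15 calendar days after July 5, 2021 is July 20, 2021.
Adding 28 calendar days to July 20, 2021 gives August 17, 2021, which is the date termination becomes effective.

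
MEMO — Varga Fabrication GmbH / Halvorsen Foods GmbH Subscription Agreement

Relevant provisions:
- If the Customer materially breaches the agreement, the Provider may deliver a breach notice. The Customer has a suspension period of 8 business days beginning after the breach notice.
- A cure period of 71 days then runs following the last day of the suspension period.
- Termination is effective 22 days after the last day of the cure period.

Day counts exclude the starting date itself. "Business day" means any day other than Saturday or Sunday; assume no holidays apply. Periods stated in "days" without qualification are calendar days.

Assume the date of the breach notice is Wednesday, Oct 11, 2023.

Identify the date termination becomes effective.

Jan 24, 2024

From Wednesday, Oct 11, 2023, 8 business days (Oct 12, Oct 13, Oct 16, Oct 17, Oct 18, Oct 19, Oct 20, Oct 23, skipping weekends) brings us to Monday, Oct 23, 2023, which is the last day of the suspension period.
The last day of the cure period: Oct 23, 2023 + 71 days = Jan 2, 2024.
The date termination becomes effective: Jan 2, 2024 + 22 days = Jan 24, 2024.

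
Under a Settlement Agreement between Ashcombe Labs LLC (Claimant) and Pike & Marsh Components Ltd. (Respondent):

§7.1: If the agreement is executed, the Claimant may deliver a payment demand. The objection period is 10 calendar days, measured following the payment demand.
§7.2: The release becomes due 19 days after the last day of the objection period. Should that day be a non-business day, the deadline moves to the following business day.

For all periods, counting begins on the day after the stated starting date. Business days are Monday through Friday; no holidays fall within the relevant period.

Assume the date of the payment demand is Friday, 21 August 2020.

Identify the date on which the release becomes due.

The last day of the objection period: 10 calendar days after 21 August 2020 is 31 August 2020.
Adding 19 calendar days to 31 August 2020 gives 19 September 2020, which is the date on which the release becomes due. That falls on a Saturday, so it rolls to the next business day, Monday, 21 September 2020.

21 September 2020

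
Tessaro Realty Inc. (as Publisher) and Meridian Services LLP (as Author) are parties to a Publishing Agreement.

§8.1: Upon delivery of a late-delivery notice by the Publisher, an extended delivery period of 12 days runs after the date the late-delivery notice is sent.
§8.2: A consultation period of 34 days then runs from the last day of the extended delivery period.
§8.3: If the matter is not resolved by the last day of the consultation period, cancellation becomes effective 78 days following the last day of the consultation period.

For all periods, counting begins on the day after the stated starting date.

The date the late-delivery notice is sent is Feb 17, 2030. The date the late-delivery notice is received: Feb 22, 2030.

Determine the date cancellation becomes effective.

The last day of the extended delivery period: 12 calendar days after Feb 17, 2030 is Mar 1, 2030.
The last day of the consultation period: 34 calendar days after Mar 1, 2030 is Apr 4, 2030.
The date cancellation becomes effective: Apr 4, 2030 + 78 days = Jun 21, 2030.

Jun 21, 2030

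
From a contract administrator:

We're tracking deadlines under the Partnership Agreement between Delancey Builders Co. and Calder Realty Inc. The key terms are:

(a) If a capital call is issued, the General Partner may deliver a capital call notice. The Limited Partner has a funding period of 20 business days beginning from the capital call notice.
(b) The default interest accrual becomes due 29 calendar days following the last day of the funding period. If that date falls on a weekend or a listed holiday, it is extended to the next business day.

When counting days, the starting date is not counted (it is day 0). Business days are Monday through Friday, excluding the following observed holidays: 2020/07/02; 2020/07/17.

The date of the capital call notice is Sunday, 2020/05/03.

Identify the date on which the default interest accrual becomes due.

2020/06/29

The last day of the funding period: counting 20 business days from Sunday, 2020/05/03 (May 4, May 5, May 6, May 7, …, May 27, May 28, May 29, skipping weekends) reaches Friday, 2020/05/29.
Adding 29 calendar days to 2020/05/29 gives 2020/06/27, which is the date on which the default interest accrual becomes due. That falls on a Saturday, so it rolls to the next business day, Monday, 2020/06/29.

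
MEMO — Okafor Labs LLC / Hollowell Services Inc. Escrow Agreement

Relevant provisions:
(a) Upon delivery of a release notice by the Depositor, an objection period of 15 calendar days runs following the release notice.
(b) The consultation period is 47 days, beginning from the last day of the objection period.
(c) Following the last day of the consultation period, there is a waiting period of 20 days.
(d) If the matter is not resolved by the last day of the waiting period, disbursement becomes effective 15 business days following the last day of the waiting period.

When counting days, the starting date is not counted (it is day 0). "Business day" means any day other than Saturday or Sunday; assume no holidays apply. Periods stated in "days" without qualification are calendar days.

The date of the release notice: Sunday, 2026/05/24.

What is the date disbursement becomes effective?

2026/09/04

The last day of the objection period: 2026/05/24 + 15 days = 2026/06/08.
Adding 47 calendar days to 2026/06/08 gives 2026/07/25, which is the last day of the consultation period.
The last day of the waiting period: 2026/07/25 + 20 days = 2026/08/14.
The date disbursement becomes effective: 15 business days after Friday, 2026/08/14, skipping weekends — Aug 17, Aug 18, Aug 19, Aug 20, …, Sep 2, Sep 3, Sep 4 — lands on Friday, 2026/09/04.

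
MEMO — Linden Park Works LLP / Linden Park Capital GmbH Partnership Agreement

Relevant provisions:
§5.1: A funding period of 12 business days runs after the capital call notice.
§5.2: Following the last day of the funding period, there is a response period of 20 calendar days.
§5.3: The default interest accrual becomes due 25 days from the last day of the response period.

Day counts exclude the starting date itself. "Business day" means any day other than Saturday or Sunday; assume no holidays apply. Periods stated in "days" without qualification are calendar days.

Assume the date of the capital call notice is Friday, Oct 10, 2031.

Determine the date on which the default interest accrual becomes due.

Dec 12, 2031

From Friday, Oct 10, 2031, 12 business days (Oct 13, Oct 14, Oct 15, Oct 16, …, Oct 24, Oct 27, Oct 28, skipping weekends) brings us to Tuesday, Oct 28, 2031, which is the last day of the funding period.
Adding 20 calendar days to Oct 28, 2031 gives Nov 17, 2031, which is the last day of the response period.
The date on which the default interest accrual becomes due: Nov 17, 2031 + 25 days = Dec 12, 2031.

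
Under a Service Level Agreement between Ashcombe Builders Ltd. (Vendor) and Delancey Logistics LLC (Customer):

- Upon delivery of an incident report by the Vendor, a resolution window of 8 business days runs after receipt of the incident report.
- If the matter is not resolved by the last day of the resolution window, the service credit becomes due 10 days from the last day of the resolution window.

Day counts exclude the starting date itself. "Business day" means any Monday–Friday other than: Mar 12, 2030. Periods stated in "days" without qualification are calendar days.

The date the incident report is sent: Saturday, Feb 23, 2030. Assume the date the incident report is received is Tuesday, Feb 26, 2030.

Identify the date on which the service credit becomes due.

Mar 18, 2030

From Tuesday, Feb 26, 2030, 8 business days (Feb 27, Feb 28, Mar 1, Mar 4, Mar 5, Mar 6, Mar 7, Mar 8, skipping weekends) brings us to Friday, Mar 8, 2030, which is the last day of the resolution window.
The date on which the service credit becomes due: Mar 8, 2030 + 10 days = Mar 18, 2030.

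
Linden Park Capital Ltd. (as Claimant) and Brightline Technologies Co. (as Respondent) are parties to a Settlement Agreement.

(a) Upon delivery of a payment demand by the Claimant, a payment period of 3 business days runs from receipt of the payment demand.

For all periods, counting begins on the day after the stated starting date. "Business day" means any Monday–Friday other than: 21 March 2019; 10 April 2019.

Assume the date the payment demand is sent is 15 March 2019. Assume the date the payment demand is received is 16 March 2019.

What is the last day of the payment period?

20 March 2019

The last day of the payment period: 3 business days after Saturday, 16 March 2019, skipping weekends — Mar 18, Mar 19, Mar 20 — lands on Wednesday, 20 March 2019.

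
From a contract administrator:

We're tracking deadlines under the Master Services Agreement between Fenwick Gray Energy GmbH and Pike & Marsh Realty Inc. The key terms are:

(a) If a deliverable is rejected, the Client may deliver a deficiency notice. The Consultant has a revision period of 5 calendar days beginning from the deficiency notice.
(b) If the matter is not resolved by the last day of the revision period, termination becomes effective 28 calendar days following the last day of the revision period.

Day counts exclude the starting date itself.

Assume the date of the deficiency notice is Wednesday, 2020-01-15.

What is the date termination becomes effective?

The last day of the revision period: 5 calendar days after 2020-01-15 is 2020-01-20.
The date termination becomes effective: 28 calendar days after 2020-01-20 is 2020-02-17.

2020-02-17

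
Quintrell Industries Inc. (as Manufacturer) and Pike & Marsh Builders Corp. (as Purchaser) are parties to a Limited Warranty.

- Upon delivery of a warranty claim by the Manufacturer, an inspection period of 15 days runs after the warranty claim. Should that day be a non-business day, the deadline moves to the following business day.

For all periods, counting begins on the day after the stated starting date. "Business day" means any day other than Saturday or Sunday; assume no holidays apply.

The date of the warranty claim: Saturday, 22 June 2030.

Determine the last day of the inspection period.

8 July 2030

Adding 15 calendar days to 22 June 2030 gives 7 July 2030, which is the last day of the inspection period. That falls on a Sunday, so it rolls to the next business day, Monday, 8 July 2030.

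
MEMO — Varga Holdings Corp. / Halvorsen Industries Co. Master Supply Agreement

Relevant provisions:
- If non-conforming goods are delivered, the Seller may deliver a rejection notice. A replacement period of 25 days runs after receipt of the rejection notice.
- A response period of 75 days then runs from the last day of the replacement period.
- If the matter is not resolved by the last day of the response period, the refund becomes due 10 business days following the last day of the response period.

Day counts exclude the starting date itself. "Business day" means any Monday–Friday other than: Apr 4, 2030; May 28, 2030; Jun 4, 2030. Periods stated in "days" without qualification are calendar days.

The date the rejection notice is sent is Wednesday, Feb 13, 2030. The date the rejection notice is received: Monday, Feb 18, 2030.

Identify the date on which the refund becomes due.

Jun 13, 2030

The last day of the replacement period: Feb 18, 2030 + 25 days = Mar 15, 2030.
Adding 75 calendar days to Mar 15, 2030 gives May 29, 2030, which is the last day of the response period.
The date on which the refund becomes due: counting 10 business days from Wednesday, May 29, 2030 (May 30, May 31, Jun 3, Jun 5, Jun 6, Jun 7, Jun 10, Jun 11, Jun 12, Jun 13, skipping weekends and the listed holiday on Jun 4) reaches Thursday, Jun 13, 2030.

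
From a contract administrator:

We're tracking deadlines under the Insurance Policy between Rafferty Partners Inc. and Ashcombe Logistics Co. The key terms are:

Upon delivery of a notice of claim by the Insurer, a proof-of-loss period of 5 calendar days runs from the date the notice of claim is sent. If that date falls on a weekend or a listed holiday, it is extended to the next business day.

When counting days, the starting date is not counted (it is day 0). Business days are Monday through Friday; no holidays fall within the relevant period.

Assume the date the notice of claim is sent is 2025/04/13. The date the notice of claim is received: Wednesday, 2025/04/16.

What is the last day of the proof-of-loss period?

2025/04/18

The last day of the proof-of-loss period: 5 calendar days after 2025/04/13 is 2025/04/18. 2025/04/18 is a Friday, so no roll-forward applies.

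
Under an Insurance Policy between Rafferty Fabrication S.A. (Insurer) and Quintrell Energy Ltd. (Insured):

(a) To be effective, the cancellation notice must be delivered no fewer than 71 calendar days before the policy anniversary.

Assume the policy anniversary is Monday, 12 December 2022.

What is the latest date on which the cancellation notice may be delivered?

2 October 2022

12 December 2022 minus 71 days is 2 October 2022.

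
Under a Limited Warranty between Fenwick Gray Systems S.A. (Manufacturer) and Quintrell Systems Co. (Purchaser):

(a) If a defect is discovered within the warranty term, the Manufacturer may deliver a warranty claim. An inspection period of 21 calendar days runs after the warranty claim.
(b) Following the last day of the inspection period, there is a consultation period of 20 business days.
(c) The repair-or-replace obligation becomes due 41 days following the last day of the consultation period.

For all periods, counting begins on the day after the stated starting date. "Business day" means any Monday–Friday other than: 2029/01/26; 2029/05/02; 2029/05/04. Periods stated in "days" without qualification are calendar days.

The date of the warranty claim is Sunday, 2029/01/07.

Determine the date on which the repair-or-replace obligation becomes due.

Adding 21 calendar days to 2029/01/07 gives 2029/01/28, which is the last day of the inspection period.
The last day of the consultation period: 20 business days after Sunday, 2029/01/28, skipping weekends — Jan 29, Jan 30, Jan 31, Feb 1, …, Feb 21, Feb 22, Feb 23 — lands on Friday, 2029/02/23.
The date on which the repair-or-replace obligation becomes due: 2029/02/23 + 41 days = 2029/04/05.

2029/04/05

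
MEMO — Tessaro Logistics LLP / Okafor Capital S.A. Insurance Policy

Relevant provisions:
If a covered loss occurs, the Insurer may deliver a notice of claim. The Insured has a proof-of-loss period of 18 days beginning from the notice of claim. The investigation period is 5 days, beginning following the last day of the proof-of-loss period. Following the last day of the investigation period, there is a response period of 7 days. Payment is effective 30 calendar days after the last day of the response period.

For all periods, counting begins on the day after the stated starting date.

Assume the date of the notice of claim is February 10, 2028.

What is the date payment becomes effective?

The last day of the proof-of-loss period: 18 calendar days after February 10, 2028 is February 28, 2028.
The last day of the investigation period: February 28, 2028 + 5 days = March 4, 2028.
The last day of the response period: 7 calendar days after March 4, 2028 is March 11, 2028.
The date payment becomes effective: 30 calendar days after March 11, 2028 is April 10, 2028.

April 10, 2028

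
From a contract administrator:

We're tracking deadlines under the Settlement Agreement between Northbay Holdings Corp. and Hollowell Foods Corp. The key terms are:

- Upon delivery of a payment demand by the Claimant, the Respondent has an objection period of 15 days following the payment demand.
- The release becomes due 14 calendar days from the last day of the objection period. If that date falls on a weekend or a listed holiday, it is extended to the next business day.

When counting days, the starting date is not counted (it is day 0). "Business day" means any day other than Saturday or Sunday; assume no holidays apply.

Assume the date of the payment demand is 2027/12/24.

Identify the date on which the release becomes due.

The last day of the objection period: 2027/12/24 + 15 days = 2028/01/08.
The date on which the release becomes due: 2028/01/08 + 14 days = 2028/01/22. That falls on a Saturday, so it rolls to the next business day, Monday, 2028/01/24.

2028/01/24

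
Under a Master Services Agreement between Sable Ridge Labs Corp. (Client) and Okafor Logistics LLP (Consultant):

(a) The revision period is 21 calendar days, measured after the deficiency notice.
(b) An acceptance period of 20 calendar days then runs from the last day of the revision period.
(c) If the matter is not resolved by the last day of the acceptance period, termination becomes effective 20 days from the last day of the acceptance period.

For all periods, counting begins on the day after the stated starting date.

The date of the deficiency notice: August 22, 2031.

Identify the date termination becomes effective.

Adding 21 calendar days to August 22, 2031 gives September 12, 2031, which is the last day of the revision period.
The last day of the acceptance period: September 12, 2031 + 20 days = October 2, 2031.
The date termination becomes effective: 20 calendar days after October 2, 2031 is October 22, 2031.

October 22, 2031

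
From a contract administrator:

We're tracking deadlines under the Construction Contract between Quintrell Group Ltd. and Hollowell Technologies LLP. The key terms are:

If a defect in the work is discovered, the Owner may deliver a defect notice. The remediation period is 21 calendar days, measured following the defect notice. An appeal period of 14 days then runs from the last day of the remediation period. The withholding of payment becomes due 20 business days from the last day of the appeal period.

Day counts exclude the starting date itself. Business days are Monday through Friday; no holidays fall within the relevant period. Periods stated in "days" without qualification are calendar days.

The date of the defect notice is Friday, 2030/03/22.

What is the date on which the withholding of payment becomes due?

2030/05/24

The last day of the remediation period: 21 calendar days after 2030/03/22 is 2030/04/12.
The last day of the appeal period: 14 calendar days after 2030/04/12 is 2030/04/26.
From Friday, 2030/04/26, 20 business days (Apr 29, Apr 30, May 1, May 2, …, May 22, May 23, May 24, skipping weekends) brings us to Friday, 2030/05/24, which is the date on which the withholding of payment becomes due.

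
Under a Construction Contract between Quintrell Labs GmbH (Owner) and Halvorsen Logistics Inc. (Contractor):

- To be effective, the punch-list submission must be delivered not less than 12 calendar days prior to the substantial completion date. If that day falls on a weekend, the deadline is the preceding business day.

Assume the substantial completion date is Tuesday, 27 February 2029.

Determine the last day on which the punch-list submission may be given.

Counting back 12 calendar days from 27 February 2029 gives 15 February 2029. That is a Thursday, so no adjustment is needed.

15 February 2029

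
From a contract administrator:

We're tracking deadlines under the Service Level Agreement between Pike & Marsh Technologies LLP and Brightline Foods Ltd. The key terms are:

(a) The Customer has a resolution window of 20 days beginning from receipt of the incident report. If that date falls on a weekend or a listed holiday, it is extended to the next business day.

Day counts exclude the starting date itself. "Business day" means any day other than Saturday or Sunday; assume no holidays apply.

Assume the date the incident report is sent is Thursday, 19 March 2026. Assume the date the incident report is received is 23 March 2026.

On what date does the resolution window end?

13 April 2026

The last day of the resolution window: 20 calendar days after 23 March 2026 is 12 April 2026. That falls on a Sunday, so it rolls to the next business day, Monday, 13 April 2026.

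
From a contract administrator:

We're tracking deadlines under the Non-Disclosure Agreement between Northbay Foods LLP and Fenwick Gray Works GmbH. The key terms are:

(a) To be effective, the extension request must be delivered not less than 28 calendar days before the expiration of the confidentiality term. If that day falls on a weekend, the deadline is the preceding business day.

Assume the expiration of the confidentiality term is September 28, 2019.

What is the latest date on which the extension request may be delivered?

August 30, 2019

Counting back 28 calendar days from September 28, 2019 gives August 31, 2019. That is a Saturday, so the deadline moves back to Friday, August 30, 2019.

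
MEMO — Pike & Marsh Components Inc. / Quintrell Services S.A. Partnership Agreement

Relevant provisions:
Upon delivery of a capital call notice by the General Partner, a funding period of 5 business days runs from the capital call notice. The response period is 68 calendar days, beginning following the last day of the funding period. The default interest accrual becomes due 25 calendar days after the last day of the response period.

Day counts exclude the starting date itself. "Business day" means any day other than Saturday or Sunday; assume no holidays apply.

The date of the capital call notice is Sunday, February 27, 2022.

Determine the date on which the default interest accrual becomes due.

June 5, 2022

The last day of the funding period: counting 5 business days from Sunday, February 27, 2022 (Feb 28, Mar 1, Mar 2, Mar 3, Mar 4, skipping weekends) reaches Friday, March 4, 2022.
The last day of the response period: March 4, 2022 + 68 days = May 11, 2022.
Adding 25 calendar days to May 11, 2022 gives June 5, 2022, which is the date on which the default interest accrual becomes due.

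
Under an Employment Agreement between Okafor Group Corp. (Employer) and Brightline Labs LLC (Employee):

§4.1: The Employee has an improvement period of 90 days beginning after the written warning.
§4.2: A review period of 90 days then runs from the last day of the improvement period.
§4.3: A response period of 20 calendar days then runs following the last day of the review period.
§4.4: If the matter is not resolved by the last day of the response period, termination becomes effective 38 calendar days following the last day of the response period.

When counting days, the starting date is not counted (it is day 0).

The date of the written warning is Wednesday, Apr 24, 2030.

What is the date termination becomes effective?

The last day of the improvement period: 90 calendar days after Apr 24, 2030 is Jul 23, 2030.
The last day of the review period: 90 calendar days after Jul 23, 2030 is Oct 21, 2030.
The last day of the response period: Oct 21, 2030 + 20 days = Nov 10, 2030.
The date termination becomes effective: Nov 10, 2030 + 38 days = Dec 18, 2030.

Dec 18, 2030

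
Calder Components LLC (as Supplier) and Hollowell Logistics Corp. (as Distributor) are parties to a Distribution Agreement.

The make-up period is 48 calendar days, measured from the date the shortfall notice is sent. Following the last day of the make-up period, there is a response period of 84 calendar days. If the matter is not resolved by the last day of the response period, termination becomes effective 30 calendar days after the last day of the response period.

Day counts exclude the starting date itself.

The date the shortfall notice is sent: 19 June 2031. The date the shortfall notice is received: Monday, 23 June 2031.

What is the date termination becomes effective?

28 November 2031

Adding 48 calendar days to 19 June 2031 gives 6 August 2031, which is the last day of the make-up period.
The last day of the response period: 84 calendar days after 6 August 2031 is 29 October 2031.
The date termination becomes effective: 30 calendar days after 29 October 2031 is 28 November 2031.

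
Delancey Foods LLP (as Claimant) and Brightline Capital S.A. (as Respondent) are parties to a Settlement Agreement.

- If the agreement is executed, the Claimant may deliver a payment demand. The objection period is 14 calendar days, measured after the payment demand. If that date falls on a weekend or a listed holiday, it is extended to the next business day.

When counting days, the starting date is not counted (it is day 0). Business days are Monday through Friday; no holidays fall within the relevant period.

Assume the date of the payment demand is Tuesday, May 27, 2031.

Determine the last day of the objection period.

June 10, 2031

The last day of the objection period: 14 calendar days after May 27, 2031 is June 10, 2031. June 10, 2031 is a Tuesday, so no roll-forward applies.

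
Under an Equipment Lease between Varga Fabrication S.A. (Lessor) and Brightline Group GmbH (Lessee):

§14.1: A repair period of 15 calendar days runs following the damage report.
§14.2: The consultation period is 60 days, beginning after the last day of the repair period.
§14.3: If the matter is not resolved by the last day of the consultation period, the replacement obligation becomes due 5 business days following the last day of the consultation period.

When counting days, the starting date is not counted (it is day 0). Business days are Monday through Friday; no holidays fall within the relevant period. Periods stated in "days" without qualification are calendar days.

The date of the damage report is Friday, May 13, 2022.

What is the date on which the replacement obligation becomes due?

Aug 3, 2022

The last day of the repair period: May 13, 2022 + 15 days = May 28, 2022.
Adding 60 calendar days to May 28, 2022 gives Jul 27, 2022, which is the last day of the consultation period.
The date on which the replacement obligation becomes due: 5 business days after Wednesday, Jul 27, 2022, skipping weekends — Jul 28, Jul 29, Aug 1, Aug 2, Aug 3 — lands on Wednesday, Aug 3, 2022.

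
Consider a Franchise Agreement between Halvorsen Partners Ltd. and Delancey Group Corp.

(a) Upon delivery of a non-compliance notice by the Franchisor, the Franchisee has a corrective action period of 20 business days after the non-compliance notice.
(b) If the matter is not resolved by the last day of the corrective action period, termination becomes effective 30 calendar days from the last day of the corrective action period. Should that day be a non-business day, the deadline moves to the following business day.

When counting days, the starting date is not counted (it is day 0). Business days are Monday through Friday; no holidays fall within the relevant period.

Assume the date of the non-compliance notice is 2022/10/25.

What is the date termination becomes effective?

The last day of the corrective action period: 20 business days after Tuesday, 2022/10/25, skipping weekends — Oct 26, Oct 27, Oct 28, Oct 31, …, Nov 18, Nov 21, Nov 22 — lands on Tuesday, 2022/11/22.
The date termination becomes effective: 30 calendar days after 2022/11/22 is 2022/12/22. 2022/12/22 is a Thursday, so no roll-forward applies.

2022/12/22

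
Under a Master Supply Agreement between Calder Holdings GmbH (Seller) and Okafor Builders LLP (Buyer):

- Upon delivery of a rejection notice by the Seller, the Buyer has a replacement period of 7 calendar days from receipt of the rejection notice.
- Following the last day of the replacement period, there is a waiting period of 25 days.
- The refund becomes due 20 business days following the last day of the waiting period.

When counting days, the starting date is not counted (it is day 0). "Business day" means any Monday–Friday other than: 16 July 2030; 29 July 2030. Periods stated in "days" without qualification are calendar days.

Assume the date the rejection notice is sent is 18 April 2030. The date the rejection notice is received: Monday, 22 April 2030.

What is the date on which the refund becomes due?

The last day of the replacement period: 22 April 2030 + 7 days = 29 April 2030.
The last day of the waiting period: 25 calendar days after 29 April 2030 is 24 May 2030.
The date on which the refund becomes due: counting 20 business days from Friday, 24 May 2030 (May 27, May 28, May 29, May 30, …, Jun 19, Jun 20, Jun 21, skipping weekends) reaches Friday, 21 June 2030.

21 June 2030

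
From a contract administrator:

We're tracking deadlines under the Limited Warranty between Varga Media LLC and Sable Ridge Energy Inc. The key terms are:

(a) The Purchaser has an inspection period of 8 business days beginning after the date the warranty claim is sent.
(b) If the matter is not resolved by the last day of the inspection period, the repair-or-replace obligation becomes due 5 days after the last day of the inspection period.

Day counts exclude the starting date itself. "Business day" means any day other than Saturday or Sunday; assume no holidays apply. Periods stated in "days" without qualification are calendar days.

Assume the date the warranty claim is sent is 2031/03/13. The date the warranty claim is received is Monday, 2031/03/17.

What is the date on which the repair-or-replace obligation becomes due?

The last day of the inspection period: counting 8 business days from Thursday, 2031/03/13 (Mar 14, Mar 17, Mar 18, Mar 19, Mar 20, Mar 21, Mar 24, Mar 25, skipping weekends) reaches Tuesday, 2031/03/25.
Adding 5 calendar days to 2031/03/25 gives 2031/03/30, which is the date on which the repair-or-replace obligation becomes due.

2031/03/30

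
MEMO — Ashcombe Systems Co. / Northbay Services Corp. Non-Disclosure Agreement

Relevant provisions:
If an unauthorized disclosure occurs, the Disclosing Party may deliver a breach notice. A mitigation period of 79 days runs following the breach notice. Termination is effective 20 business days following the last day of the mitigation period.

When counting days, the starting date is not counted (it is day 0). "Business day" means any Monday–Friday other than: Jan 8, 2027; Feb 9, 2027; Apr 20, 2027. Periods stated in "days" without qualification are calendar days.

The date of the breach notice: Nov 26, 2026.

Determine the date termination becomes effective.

Mar 12, 2027

The last day of the mitigation period: Nov 26, 2026 + 79 days = Feb 13, 2027.
The date termination becomes effective: counting 20 business days from Saturday, Feb 13, 2027 (Feb 15, Feb 16, Feb 17, Feb 18, …, Mar 10, Mar 11, Mar 12, skipping weekends) reaches Friday, Mar 12, 2027.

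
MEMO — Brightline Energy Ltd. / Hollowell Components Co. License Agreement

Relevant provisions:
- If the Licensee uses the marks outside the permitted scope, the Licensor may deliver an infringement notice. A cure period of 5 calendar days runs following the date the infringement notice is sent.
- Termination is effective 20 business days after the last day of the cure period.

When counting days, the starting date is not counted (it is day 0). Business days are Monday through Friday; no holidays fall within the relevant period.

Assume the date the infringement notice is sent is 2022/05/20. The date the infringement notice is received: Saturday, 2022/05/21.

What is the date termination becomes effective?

2022/06/22

Adding 5 calendar days to 2022/05/20 gives 2022/05/25, which is the last day of the cure period.
The date termination becomes effective: counting 20 business days from Wednesday, 2022/05/25 (May 26, May 27, May 30, May 31, …, Jun 20, Jun 21, Jun 22, skipping weekends) reaches Wednesday, 2022/06/22.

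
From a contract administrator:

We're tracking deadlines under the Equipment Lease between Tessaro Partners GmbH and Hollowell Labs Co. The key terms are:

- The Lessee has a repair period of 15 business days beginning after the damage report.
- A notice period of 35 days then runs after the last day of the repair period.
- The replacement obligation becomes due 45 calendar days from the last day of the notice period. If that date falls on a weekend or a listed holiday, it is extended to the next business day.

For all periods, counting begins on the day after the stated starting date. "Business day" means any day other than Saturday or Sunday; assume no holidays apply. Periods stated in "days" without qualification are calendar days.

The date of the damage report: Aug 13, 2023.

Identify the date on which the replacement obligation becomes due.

Nov 20, 2023

The last day of the repair period: 15 business days after Sunday, Aug 13, 2023, skipping weekends — Aug 14, Aug 15, Aug 16, Aug 17, …, Aug 30, Aug 31, Sep 1 — lands on Friday, Sep 1, 2023.
The last day of the notice period: 35 calendar days after Sep 1, 2023 is Oct 6, 2023.
The date on which the replacement obligation becomes due: 45 calendar days after Oct 6, 2023 is Nov 20, 2023. Nov 20, 2023 is a Monday, so no roll-forward applies.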